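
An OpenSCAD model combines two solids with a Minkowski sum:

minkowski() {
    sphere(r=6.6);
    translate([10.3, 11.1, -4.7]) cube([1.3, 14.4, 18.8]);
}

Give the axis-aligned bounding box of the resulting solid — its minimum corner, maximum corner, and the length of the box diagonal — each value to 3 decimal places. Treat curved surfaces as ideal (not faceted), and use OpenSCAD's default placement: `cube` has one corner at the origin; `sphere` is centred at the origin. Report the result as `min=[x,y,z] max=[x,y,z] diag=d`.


min=[3.700,4.500,-11.300] max=[18.200,32.100,20.700] diag=44.677

A = translate([10.3, 11.1, -4.7]) cube([1.3, 14.4, 18.8]) → bbox [10.3,11.1,-4.7] .. [11.6,25.5,14.1]
B = sphere(r=6.6) → bbox [-6.6,-6.6,-6.6] .. [6.6,6.6,6.6]
lo = A.lo+B.lo = [10.3-6.6, 11.1-6.6, -4.7-6.6] = [3.700,4.500,-11.300]
hi = A.hi+B.hi = [11.6+6.6, 25.5+6.6, 14.1+6.6] = [18.200,32.100,20.700]
diag = √(14.5²+27.6²+32²) = √1996.01 = 44.677


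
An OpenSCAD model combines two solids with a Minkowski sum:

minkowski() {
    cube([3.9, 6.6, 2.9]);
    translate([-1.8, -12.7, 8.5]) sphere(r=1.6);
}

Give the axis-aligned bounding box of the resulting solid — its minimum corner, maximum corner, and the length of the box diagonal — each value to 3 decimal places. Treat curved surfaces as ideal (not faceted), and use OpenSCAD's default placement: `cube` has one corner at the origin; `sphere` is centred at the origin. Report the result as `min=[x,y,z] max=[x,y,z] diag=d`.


min=[-3.400,-14.300,6.900] max=[3.700,-4.500,13.000] diag=13.552

A = translate([-1.8, -12.7, 8.5]) sphere(r=1.6) → bbox [-3.4,-14.3,6.9] .. [-0.2,-11.1,10.1]
B = cube([3.9, 6.6, 2.9]) → bbox [0,0,0] .. [3.9,6.6,2.9]
lo = A.lo+B.lo = [-3.4+0, -14.3+0, 6.9+0] = [-3.400,-14.300,6.900]
hi = A.hi+B.hi = [-0.2+3.9, -11.1+6.6, 10.1+2.9] = [3.700,-4.500,13.000]
diag = √(7.1²+9.8²+6.1²) = √183.66 = 13.552


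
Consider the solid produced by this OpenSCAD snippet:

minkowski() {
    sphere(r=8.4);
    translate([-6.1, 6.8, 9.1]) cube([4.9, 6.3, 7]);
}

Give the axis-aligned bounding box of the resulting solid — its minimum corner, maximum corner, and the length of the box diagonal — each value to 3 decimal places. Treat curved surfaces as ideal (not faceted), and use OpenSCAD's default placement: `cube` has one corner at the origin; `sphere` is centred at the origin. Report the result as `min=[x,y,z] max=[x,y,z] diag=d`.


A = translate([-6.1, 6.8, 9.1]) cube([4.9, 6.3, 7]) → bbox [-6.1,6.8,9.1] .. [-1.2,13.1,16.1]
B = sphere(r=8.4) → bbox [-8.4,-8.4,-8.4] .. [8.4,8.4,8.4]
lo = A.lo+B.lo = [-6.1-8.4, 6.8-8.4, 9.1-8.4] = [-14.500,-1.600,0.700]
hi = A.hi+B.hi = [-1.2+8.4, 13.1+8.4, 16.1+8.4] = [7.200,21.500,24.500]
diag = √(21.7²+23.1²+23.8²) = √1570.94 = 39.635

min=[-14.500,-1.600,0.700] max=[7.200,21.500,24.500] diag=39.635


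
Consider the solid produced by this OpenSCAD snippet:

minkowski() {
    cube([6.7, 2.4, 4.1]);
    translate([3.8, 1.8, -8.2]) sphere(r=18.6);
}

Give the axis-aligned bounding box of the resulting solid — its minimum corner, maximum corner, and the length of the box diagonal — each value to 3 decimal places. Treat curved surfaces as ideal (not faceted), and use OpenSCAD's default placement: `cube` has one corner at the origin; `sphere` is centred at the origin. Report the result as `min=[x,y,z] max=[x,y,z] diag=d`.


min=[-14.800,-16.800,-26.800] max=[29.100,22.800,14.500] diag=72.118

A = translate([3.8, 1.8, -8.2]) sphere(r=18.6) → bbox [-14.8,-16.8,-26.8] .. [22.4,20.4,10.4]
B = cube([6.7, 2.4, 4.1]) → bbox [0,0,0] .. [6.7,2.4,4.1]
lo = A.lo+B.lo = [-14.8+0, -16.8+0, -26.8+0] = [-14.800,-16.800,-26.800]
hi = A.hi+B.hi = [22.4+6.7, 20.4+2.4, 10.4+4.1] = [29.100,22.800,14.500]
diag = √(43.9²+39.6²+41.3²) = √5201.06 = 72.118


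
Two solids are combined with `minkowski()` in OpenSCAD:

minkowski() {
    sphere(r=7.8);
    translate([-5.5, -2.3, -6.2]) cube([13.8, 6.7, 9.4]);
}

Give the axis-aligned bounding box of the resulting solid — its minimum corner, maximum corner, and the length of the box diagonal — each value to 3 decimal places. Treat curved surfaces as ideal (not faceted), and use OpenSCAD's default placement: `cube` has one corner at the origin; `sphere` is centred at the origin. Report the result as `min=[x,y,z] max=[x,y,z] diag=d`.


min=[-13.300,-10.100,-14.000] max=[16.100,12.200,11.000] diag=44.572

A = translate([-5.5, -2.3, -6.2]) cube([13.8, 6.7, 9.4]) → bbox [-5.5,-2.3,-6.2] .. [8.3,4.4,3.2]
B = sphere(r=7.8) → bbox [-7.8,-7.8,-7.8] .. [7.8,7.8,7.8]
lo = A.lo+B.lo = [-5.5-7.8, -2.3-7.8, -6.2-7.8] = [-13.300,-10.100,-14.000]
hi = A.hi+B.hi = [8.3+7.8, 4.4+7.8, 3.2+7.8] = [16.100,12.200,11.000]
diag = √(29.4²+22.3²+25²) = √1986.65 = 44.572


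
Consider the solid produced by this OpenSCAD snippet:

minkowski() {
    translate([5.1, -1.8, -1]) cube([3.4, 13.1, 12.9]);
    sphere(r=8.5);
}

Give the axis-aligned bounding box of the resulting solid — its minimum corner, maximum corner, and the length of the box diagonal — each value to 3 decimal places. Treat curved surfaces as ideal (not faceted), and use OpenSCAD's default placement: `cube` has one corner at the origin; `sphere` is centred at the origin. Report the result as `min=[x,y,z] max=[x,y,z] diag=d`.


min=[-3.400,-10.300,-9.500] max=[17.000,19.800,20.400] diag=47.076

A = translate([5.1, -1.8, -1]) cube([3.4, 13.1, 12.9]) → bbox [5.1,-1.8,-1] .. [8.5,11.3,11.9]
B = sphere(r=8.5) → bbox [-8.5,-8.5,-8.5] .. [8.5,8.5,8.5]
lo = A.lo+B.lo = [5.1-8.5, -1.8-8.5, -1-8.5] = [-3.400,-10.300,-9.500]
hi = A.hi+B.hi = [8.5+8.5, 11.3+8.5, 11.9+8.5] = [17.000,19.800,20.400]
diag = √(20.4²+30.1²+29.9²) = √2216.18 = 47.076


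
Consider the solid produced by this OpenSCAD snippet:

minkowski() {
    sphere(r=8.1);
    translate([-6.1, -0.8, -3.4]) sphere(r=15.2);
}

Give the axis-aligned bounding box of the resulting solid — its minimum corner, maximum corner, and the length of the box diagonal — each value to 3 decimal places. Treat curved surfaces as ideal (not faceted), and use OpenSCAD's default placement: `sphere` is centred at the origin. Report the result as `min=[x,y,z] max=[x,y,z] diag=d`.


A = translate([-6.1, -0.8, -3.4]) sphere(r=15.2) → bbox [-21.3,-16,-18.6] .. [9.1,14.4,11.8]
B = sphere(r=8.1) → bbox [-8.1,-8.1,-8.1] .. [8.1,8.1,8.1]
lo = A.lo+B.lo = [-21.3-8.1, -16-8.1, -18.6-8.1] = [-29.400,-24.100,-26.700]
hi = A.hi+B.hi = [9.1+8.1, 14.4+8.1, 11.8+8.1] = [17.200,22.500,19.900]
diag = √(46.6²+46.6²+46.6²) = √6514.68 = 80.714

min=[-29.400,-24.100,-26.700] max=[17.200,22.500,19.900] diag=80.714


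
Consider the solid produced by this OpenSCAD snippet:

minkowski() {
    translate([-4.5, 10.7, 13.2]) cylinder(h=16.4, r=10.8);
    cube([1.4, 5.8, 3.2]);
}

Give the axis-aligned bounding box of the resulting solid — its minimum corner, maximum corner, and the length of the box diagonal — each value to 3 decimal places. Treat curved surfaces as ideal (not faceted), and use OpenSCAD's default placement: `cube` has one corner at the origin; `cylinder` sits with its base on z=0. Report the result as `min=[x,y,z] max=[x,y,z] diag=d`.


A = translate([-4.5, 10.7, 13.2]) cylinder(h=16.4, r=10.8) → bbox [-15.3,-0.1,13.2] .. [6.3,21.5,29.6]
B = cube([1.4, 5.8, 3.2]) → bbox [0,0,0] .. [1.4,5.8,3.2]
lo = A.lo+B.lo = [-15.3+0, -0.1+0, 13.2+0] = [-15.300,-0.100,13.200]
hi = A.hi+B.hi = [6.3+1.4, 21.5+5.8, 29.6+3.2] = [7.700,27.300,32.800]
diag = √(23²+27.4²+19.6²) = √1663.92 = 40.791

min=[-15.300,-0.100,13.200] max=[7.700,27.300,32.800] diag=40.791


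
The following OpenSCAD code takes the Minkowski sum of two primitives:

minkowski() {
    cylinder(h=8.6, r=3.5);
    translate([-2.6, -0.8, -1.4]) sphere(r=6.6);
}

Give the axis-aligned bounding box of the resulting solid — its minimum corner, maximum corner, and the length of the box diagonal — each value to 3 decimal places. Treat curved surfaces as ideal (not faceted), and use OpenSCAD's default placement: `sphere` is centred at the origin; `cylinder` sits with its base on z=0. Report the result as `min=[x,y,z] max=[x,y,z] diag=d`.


min=[-12.700,-10.900,-8.000] max=[7.500,9.300,13.800] diag=35.935

A = translate([-2.6, -0.8, -1.4]) sphere(r=6.6) → bbox [-9.2,-7.4,-8] .. [4,5.8,5.2]
B = cylinder(h=8.6, r=3.5) → bbox [-3.5,-3.5,0] .. [3.5,3.5,8.6]
lo = A.lo+B.lo = [-9.2-3.5, -7.4-3.5, -8+0] = [-12.700,-10.900,-8.000]
hi = A.hi+B.hi = [4+3.5, 5.8+3.5, 5.2+8.6] = [7.500,9.300,13.800]
diag = √(20.2²+20.2²+21.8²) = √1291.32 = 35.935


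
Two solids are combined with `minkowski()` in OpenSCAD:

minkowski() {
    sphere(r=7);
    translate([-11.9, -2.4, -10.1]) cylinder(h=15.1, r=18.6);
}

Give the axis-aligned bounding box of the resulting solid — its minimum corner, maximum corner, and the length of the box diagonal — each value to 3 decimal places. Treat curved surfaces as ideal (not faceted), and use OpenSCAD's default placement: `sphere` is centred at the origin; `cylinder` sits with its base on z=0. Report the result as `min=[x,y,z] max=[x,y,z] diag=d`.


A = translate([-11.9, -2.4, -10.1]) cylinder(h=15.1, r=18.6) → bbox [-30.5,-21,-10.1] .. [6.7,16.2,5]
B = sphere(r=7) → bbox [-7,-7,-7] .. [7,7,7]
lo = A.lo+B.lo = [-30.5-7, -21-7, -10.1-7] = [-37.500,-28.000,-17.100]
hi = A.hi+B.hi = [6.7+7, 16.2+7, 5+7] = [13.700,23.200,12.000]
diag = √(51.2²+51.2²+29.1²) = √6089.69 = 78.036

min=[-37.500,-28.000,-17.100] max=[13.700,23.200,12.000] diag=78.036


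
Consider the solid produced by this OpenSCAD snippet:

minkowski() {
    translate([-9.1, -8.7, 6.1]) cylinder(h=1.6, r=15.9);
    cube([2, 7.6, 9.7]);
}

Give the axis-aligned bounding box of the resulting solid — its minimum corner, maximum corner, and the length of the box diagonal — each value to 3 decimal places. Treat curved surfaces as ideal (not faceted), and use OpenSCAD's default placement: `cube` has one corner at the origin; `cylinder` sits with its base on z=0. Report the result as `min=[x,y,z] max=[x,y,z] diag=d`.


min=[-25.000,-24.600,6.100] max=[8.800,14.800,17.400] diag=53.127

A = translate([-9.1, -8.7, 6.1]) cylinder(h=1.6, r=15.9) → bbox [-25,-24.6,6.1] .. [6.8,7.2,7.7]
B = cube([2, 7.6, 9.7]) → bbox [0,0,0] .. [2,7.6,9.7]
lo = A.lo+B.lo = [-25+0, -24.6+0, 6.1+0] = [-25.000,-24.600,6.100]
hi = A.hi+B.hi = [6.8+2, 7.2+7.6, 7.7+9.7] = [8.800,14.800,17.400]
diag = √(33.8²+39.4²+11.3²) = √2822.49 = 53.127


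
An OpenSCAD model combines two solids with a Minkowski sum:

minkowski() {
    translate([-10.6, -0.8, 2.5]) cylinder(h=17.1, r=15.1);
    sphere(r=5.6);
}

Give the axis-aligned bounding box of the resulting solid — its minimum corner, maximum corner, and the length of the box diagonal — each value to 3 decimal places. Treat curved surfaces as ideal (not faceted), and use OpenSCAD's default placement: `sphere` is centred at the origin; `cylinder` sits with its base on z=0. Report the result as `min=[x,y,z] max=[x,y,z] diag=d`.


A = translate([-10.6, -0.8, 2.5]) cylinder(h=17.1, r=15.1) → bbox [-25.7,-15.9,2.5] .. [4.5,14.3,19.6]
B = sphere(r=5.6) → bbox [-5.6,-5.6,-5.6] .. [5.6,5.6,5.6]
lo = A.lo+B.lo = [-25.7-5.6, -15.9-5.6, 2.5-5.6] = [-31.300,-21.500,-3.100]
hi = A.hi+B.hi = [4.5+5.6, 14.3+5.6, 19.6+5.6] = [10.100,19.900,25.200]
diag = √(41.4²+41.4²+28.3²) = √4228.81 = 65.029

min=[-31.300,-21.500,-3.100] max=[10.100,19.900,25.200] diag=65.029


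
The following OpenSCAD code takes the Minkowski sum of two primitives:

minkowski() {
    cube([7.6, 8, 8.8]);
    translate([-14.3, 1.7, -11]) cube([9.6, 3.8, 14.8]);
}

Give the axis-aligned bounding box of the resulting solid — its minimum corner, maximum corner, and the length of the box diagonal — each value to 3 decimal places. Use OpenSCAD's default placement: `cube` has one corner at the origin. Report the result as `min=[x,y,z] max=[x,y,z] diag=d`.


A = translate([-14.3, 1.7, -11]) cube([9.6, 3.8, 14.8]) → bbox [-14.3,1.7,-11] .. [-4.7,5.5,3.8]
B = cube([7.6, 8, 8.8]) → bbox [0,0,0] .. [7.6,8,8.8]
lo = A.lo+B.lo = [-14.3+0, 1.7+0, -11+0] = [-14.300,1.700,-11.000]
hi = A.hi+B.hi = [-4.7+7.6, 5.5+8, 3.8+8.8] = [2.900,13.500,12.600]
diag = √(17.2²+11.8²+23.6²) = √992.04 = 31.497

min=[-14.300,1.700,-11.000] max=[2.900,13.500,12.600] diag=31.497


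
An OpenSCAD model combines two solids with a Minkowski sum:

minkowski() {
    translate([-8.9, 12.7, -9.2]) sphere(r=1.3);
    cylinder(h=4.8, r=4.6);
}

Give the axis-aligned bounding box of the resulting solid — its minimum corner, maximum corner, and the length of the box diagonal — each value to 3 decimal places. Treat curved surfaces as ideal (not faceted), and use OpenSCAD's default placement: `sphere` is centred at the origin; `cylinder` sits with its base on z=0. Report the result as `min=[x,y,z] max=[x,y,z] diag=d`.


min=[-14.800,6.800,-10.500] max=[-3.000,18.600,-3.100] diag=18.255

A = translate([-8.9, 12.7, -9.2]) sphere(r=1.3) → bbox [-10.2,11.4,-10.5] .. [-7.6,14,-7.9]
B = cylinder(h=4.8, r=4.6) → bbox [-4.6,-4.6,0] .. [4.6,4.6,4.8]
lo = A.lo+B.lo = [-10.2-4.6, 11.4-4.6, -10.5+0] = [-14.800,6.800,-10.500]
hi = A.hi+B.hi = [-7.6+4.6, 14+4.6, -7.9+4.8] = [-3.000,18.600,-3.100]
diag = √(11.8²+11.8²+7.4²) = √333.24 = 18.255


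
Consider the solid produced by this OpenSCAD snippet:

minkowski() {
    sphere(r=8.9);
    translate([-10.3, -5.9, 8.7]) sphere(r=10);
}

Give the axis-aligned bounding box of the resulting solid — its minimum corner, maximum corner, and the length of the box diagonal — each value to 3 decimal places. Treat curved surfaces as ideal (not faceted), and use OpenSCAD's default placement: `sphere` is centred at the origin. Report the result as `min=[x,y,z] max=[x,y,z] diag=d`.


min=[-29.200,-24.800,-10.200] max=[8.600,13.000,27.600] diag=65.472

A = translate([-10.3, -5.9, 8.7]) sphere(r=10) → bbox [-20.3,-15.9,-1.3] .. [-0.3,4.1,18.7]
B = sphere(r=8.9) → bbox [-8.9,-8.9,-8.9] .. [8.9,8.9,8.9]
lo = A.lo+B.lo = [-20.3-8.9, -15.9-8.9, -1.3-8.9] = [-29.200,-24.800,-10.200]
hi = A.hi+B.hi = [-0.3+8.9, 4.1+8.9, 18.7+8.9] = [8.600,13.000,27.600]
diag = √(37.8²+37.8²+37.8²) = √4286.52 = 65.472


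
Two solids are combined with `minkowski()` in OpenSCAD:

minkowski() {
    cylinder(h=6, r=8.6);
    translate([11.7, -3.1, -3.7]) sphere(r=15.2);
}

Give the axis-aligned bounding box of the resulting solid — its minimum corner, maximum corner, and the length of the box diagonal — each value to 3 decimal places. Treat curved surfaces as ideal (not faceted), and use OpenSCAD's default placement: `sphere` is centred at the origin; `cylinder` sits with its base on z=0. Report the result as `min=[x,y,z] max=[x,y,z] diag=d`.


A = translate([11.7, -3.1, -3.7]) sphere(r=15.2) → bbox [-3.5,-18.3,-18.9] .. [26.9,12.1,11.5]
B = cylinder(h=6, r=8.6) → bbox [-8.6,-8.6,0] .. [8.6,8.6,6]
lo = A.lo+B.lo = [-3.5-8.6, -18.3-8.6, -18.9+0] = [-12.100,-26.900,-18.900]
hi = A.hi+B.hi = [26.9+8.6, 12.1+8.6, 11.5+6] = [35.500,20.700,17.500]
diag = √(47.6²+47.6²+36.4²) = √5856.48 = 76.528

min=[-12.100,-26.900,-18.900] max=[35.500,20.700,17.500] diag=76.528


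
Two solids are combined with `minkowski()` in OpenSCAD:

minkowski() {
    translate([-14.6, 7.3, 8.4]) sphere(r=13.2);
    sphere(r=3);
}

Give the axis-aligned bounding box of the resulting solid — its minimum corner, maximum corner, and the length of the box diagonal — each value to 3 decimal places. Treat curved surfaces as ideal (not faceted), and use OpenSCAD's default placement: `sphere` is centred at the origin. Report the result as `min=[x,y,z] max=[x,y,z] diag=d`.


min=[-30.800,-8.900,-7.800] max=[1.600,23.500,24.600] diag=56.118

A = translate([-14.6, 7.3, 8.4]) sphere(r=13.2) → bbox [-27.8,-5.9,-4.8] .. [-1.4,20.5,21.6]
B = sphere(r=3) → bbox [-3,-3,-3] .. [3,3,3]
lo = A.lo+B.lo = [-27.8-3, -5.9-3, -4.8-3] = [-30.800,-8.900,-7.800]
hi = A.hi+B.hi = [-1.4+3, 20.5+3, 21.6+3] = [1.600,23.500,24.600]
diag = √(32.4²+32.4²+32.4²) = √3149.28 = 56.118


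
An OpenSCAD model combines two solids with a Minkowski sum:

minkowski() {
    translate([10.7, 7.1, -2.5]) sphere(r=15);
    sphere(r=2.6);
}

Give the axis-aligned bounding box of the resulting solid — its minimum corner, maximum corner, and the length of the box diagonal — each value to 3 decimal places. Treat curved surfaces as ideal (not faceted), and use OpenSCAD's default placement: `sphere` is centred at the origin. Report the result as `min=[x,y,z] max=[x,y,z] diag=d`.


A = translate([10.7, 7.1, -2.5]) sphere(r=15) → bbox [-4.3,-7.9,-17.5] .. [25.7,22.1,12.5]
B = sphere(r=2.6) → bbox [-2.6,-2.6,-2.6] .. [2.6,2.6,2.6]
lo = A.lo+B.lo = [-4.3-2.6, -7.9-2.6, -17.5-2.6] = [-6.900,-10.500,-20.100]
hi = A.hi+B.hi = [25.7+2.6, 22.1+2.6, 12.5+2.6] = [28.300,24.700,15.100]
diag = √(35.2²+35.2²+35.2²) = √3717.12 = 60.968

min=[-6.900,-10.500,-20.100] max=[28.300,24.700,15.100] diag=60.968


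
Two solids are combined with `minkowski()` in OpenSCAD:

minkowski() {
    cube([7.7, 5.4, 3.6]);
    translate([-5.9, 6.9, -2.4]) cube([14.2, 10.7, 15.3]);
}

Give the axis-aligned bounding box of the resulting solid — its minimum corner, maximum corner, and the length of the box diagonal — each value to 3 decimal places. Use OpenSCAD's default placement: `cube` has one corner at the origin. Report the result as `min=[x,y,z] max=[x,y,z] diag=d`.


min=[-5.900,6.900,-2.400] max=[16.000,23.000,16.500] diag=33.106

A = translate([-5.9, 6.9, -2.4]) cube([14.2, 10.7, 15.3]) → bbox [-5.9,6.9,-2.4] .. [8.3,17.6,12.9]
B = cube([7.7, 5.4, 3.6]) → bbox [0,0,0] .. [7.7,5.4,3.6]
lo = A.lo+B.lo = [-5.9+0, 6.9+0, -2.4+0] = [-5.900,6.900,-2.400]
hi = A.hi+B.hi = [8.3+7.7, 17.6+5.4, 12.9+3.6] = [16.000,23.000,16.500]
diag = √(21.9²+16.1²+18.9²) = √1096.03 = 33.106


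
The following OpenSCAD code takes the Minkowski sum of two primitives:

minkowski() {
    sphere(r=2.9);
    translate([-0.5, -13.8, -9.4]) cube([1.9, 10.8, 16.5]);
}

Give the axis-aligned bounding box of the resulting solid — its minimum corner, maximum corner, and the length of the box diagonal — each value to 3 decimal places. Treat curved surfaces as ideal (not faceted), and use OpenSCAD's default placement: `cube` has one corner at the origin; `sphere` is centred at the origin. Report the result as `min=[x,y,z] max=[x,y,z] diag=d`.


min=[-3.400,-16.700,-12.300] max=[4.300,-0.100,10.000] diag=28.847

A = translate([-0.5, -13.8, -9.4]) cube([1.9, 10.8, 16.5]) → bbox [-0.5,-13.8,-9.4] .. [1.4,-3,7.1]
B = sphere(r=2.9) → bbox [-2.9,-2.9,-2.9] .. [2.9,2.9,2.9]
lo = A.lo+B.lo = [-0.5-2.9, -13.8-2.9, -9.4-2.9] = [-3.400,-16.700,-12.300]
hi = A.hi+B.hi = [1.4+2.9, -3+2.9, 7.1+2.9] = [4.300,-0.100,10.000]
diag = √(7.7²+16.6²+22.3²) = √832.14 = 28.847


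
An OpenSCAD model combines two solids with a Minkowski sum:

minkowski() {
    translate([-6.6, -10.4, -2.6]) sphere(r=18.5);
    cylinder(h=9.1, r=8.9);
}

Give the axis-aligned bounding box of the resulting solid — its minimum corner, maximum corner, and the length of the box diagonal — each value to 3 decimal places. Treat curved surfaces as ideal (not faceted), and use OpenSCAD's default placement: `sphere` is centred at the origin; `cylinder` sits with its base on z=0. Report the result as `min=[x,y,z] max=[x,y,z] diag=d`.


min=[-34.000,-37.800,-21.100] max=[20.800,17.000,25.000] diag=90.174

A = translate([-6.6, -10.4, -2.6]) sphere(r=18.5) → bbox [-25.1,-28.9,-21.1] .. [11.9,8.1,15.9]
B = cylinder(h=9.1, r=8.9) → bbox [-8.9,-8.9,0] .. [8.9,8.9,9.1]
lo = A.lo+B.lo = [-25.1-8.9, -28.9-8.9, -21.1+0] = [-34.000,-37.800,-21.100]
hi = A.hi+B.hi = [11.9+8.9, 8.1+8.9, 15.9+9.1] = [20.800,17.000,25.000]
diag = √(54.8²+54.8²+46.1²) = √8131.29 = 90.174


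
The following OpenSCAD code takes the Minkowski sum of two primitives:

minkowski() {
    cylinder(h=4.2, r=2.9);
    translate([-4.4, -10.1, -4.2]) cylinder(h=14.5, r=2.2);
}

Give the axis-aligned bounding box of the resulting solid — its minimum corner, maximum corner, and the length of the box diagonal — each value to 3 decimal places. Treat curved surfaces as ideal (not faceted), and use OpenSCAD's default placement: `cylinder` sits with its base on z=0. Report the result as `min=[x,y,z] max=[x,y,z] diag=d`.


min=[-9.500,-15.200,-4.200] max=[0.700,-5.000,14.500] diag=23.617

A = translate([-4.4, -10.1, -4.2]) cylinder(h=14.5, r=2.2) → bbox [-6.6,-12.3,-4.2] .. [-2.2,-7.9,10.3]
B = cylinder(h=4.2, r=2.9) → bbox [-2.9,-2.9,0] .. [2.9,2.9,4.2]
lo = A.lo+B.lo = [-6.6-2.9, -12.3-2.9, -4.2+0] = [-9.500,-15.200,-4.200]
hi = A.hi+B.hi = [-2.2+2.9, -7.9+2.9, 10.3+4.2] = [0.700,-5.000,14.500]
diag = √(10.2²+10.2²+18.7²) = √557.77 = 23.617


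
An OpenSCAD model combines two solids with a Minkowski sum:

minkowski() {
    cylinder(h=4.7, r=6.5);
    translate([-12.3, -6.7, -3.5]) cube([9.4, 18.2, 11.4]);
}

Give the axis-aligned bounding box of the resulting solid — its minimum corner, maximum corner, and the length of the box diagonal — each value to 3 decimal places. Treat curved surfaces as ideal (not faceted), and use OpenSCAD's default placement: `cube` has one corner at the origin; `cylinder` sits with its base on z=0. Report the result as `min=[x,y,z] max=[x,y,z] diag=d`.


A = translate([-12.3, -6.7, -3.5]) cube([9.4, 18.2, 11.4]) → bbox [-12.3,-6.7,-3.5] .. [-2.9,11.5,7.9]
B = cylinder(h=4.7, r=6.5) → bbox [-6.5,-6.5,0] .. [6.5,6.5,4.7]
lo = A.lo+B.lo = [-12.3-6.5, -6.7-6.5, -3.5+0] = [-18.800,-13.200,-3.500]
hi = A.hi+B.hi = [-2.9+6.5, 11.5+6.5, 7.9+4.7] = [3.600,18.000,12.600]
diag = √(22.4²+31.2²+16.1²) = √1734.41 = 41.646

min=[-18.800,-13.200,-3.500] max=[3.600,18.000,12.600] diag=41.646


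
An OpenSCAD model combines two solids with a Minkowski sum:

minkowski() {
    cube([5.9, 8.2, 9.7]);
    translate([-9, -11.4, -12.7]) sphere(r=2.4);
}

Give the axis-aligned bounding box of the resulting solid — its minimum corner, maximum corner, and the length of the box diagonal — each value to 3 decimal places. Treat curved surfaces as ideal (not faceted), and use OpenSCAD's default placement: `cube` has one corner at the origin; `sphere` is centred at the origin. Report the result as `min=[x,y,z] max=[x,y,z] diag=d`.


A = translate([-9, -11.4, -12.7]) sphere(r=2.4) → bbox [-11.4,-13.8,-15.1] .. [-6.6,-9,-10.3]
B = cube([5.9, 8.2, 9.7]) → bbox [0,0,0] .. [5.9,8.2,9.7]
lo = A.lo+B.lo = [-11.4+0, -13.8+0, -15.1+0] = [-11.400,-13.800,-15.100]
hi = A.hi+B.hi = [-6.6+5.9, -9+8.2, -10.3+9.7] = [-0.700,-0.800,-0.600]
diag = √(10.7²+13²+14.5²) = √493.74 = 22.220

min=[-11.400,-13.800,-15.100] max=[-0.700,-0.800,-0.600] diag=22.220


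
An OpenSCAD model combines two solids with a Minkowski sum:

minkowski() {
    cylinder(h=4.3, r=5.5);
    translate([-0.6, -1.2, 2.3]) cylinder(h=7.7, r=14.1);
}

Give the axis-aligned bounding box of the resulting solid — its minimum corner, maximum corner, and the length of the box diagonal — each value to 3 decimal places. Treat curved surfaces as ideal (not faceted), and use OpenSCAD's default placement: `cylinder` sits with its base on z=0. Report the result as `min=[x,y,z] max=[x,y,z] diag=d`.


A = translate([-0.6, -1.2, 2.3]) cylinder(h=7.7, r=14.1) → bbox [-14.7,-15.3,2.3] .. [13.5,12.9,10]
B = cylinder(h=4.3, r=5.5) → bbox [-5.5,-5.5,0] .. [5.5,5.5,4.3]
lo = A.lo+B.lo = [-14.7-5.5, -15.3-5.5, 2.3+0] = [-20.200,-20.800,2.300]
hi = A.hi+B.hi = [13.5+5.5, 12.9+5.5, 10+4.3] = [19.000,18.400,14.300]
diag = √(39.2²+39.2²+12²) = √3217.28 = 56.721

min=[-20.200,-20.800,2.300] max=[19.000,18.400,14.300] diag=56.721


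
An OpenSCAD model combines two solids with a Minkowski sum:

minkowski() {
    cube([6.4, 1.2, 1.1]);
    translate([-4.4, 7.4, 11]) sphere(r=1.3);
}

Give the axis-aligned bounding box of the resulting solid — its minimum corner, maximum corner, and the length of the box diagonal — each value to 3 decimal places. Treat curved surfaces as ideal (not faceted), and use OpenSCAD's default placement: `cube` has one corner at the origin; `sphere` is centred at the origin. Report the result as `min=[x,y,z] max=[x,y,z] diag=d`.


min=[-5.700,6.100,9.700] max=[3.300,9.900,13.400] diag=10.447

A = translate([-4.4, 7.4, 11]) sphere(r=1.3) → bbox [-5.7,6.1,9.7] .. [-3.1,8.7,12.3]
B = cube([6.4, 1.2, 1.1]) → bbox [0,0,0] .. [6.4,1.2,1.1]
lo = A.lo+B.lo = [-5.7+0, 6.1+0, 9.7+0] = [-5.700,6.100,9.700]
hi = A.hi+B.hi = [-3.1+6.4, 8.7+1.2, 12.3+1.1] = [3.300,9.900,13.400]
diag = √(9²+3.8²+3.7²) = √109.13 = 10.447


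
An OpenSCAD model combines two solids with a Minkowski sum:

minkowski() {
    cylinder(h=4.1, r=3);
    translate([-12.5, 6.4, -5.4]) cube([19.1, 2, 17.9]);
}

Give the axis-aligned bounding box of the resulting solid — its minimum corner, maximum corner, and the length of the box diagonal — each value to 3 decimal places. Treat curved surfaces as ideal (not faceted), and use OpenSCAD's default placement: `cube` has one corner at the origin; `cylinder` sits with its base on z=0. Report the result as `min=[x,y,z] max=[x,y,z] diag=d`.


min=[-15.500,3.400,-5.400] max=[9.600,11.400,16.600] diag=34.322

A = translate([-12.5, 6.4, -5.4]) cube([19.1, 2, 17.9]) → bbox [-12.5,6.4,-5.4] .. [6.6,8.4,12.5]
B = cylinder(h=4.1, r=3) → bbox [-3,-3,0] .. [3,3,4.1]
lo = A.lo+B.lo = [-12.5-3, 6.4-3, -5.4+0] = [-15.500,3.400,-5.400]
hi = A.hi+B.hi = [6.6+3, 8.4+3, 12.5+4.1] = [9.600,11.400,16.600]
diag = √(25.1²+8²+22²) = √1178.01 = 34.322


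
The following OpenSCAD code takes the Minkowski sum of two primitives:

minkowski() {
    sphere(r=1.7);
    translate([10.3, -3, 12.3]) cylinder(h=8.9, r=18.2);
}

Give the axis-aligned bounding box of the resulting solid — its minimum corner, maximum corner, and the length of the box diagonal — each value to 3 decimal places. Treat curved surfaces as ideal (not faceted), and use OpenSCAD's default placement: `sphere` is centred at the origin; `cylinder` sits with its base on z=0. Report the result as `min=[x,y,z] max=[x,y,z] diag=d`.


min=[-9.600,-22.900,10.600] max=[30.200,16.900,22.900] diag=57.614

A = translate([10.3, -3, 12.3]) cylinder(h=8.9, r=18.2) → bbox [-7.9,-21.2,12.3] .. [28.5,15.2,21.2]
B = sphere(r=1.7) → bbox [-1.7,-1.7,-1.7] .. [1.7,1.7,1.7]
lo = A.lo+B.lo = [-7.9-1.7, -21.2-1.7, 12.3-1.7] = [-9.600,-22.900,10.600]
hi = A.hi+B.hi = [28.5+1.7, 15.2+1.7, 21.2+1.7] = [30.200,16.900,22.900]
diag = √(39.8²+39.8²+12.3²) = √3319.37 = 57.614


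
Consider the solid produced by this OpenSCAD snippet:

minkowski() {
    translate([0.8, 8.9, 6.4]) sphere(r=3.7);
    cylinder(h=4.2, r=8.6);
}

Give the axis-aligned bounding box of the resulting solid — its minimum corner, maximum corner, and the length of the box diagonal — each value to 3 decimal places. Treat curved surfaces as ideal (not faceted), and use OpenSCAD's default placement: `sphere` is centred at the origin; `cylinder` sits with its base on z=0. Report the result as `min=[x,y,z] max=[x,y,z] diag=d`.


A = translate([0.8, 8.9, 6.4]) sphere(r=3.7) → bbox [-2.9,5.2,2.7] .. [4.5,12.6,10.1]
B = cylinder(h=4.2, r=8.6) → bbox [-8.6,-8.6,0] .. [8.6,8.6,4.2]
lo = A.lo+B.lo = [-2.9-8.6, 5.2-8.6, 2.7+0] = [-11.500,-3.400,2.700]
hi = A.hi+B.hi = [4.5+8.6, 12.6+8.6, 10.1+4.2] = [13.100,21.200,14.300]
diag = √(24.6²+24.6²+11.6²) = √1344.88 = 36.673

min=[-11.500,-3.400,2.700] max=[13.100,21.200,14.300] diag=36.673


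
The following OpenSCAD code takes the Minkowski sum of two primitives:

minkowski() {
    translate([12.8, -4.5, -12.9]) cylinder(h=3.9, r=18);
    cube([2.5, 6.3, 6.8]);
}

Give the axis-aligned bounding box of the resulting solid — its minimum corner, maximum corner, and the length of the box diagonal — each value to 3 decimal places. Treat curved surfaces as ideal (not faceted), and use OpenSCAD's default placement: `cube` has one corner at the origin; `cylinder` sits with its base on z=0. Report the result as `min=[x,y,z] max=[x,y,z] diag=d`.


A = translate([12.8, -4.5, -12.9]) cylinder(h=3.9, r=18) → bbox [-5.2,-22.5,-12.9] .. [30.8,13.5,-9]
B = cube([2.5, 6.3, 6.8]) → bbox [0,0,0] .. [2.5,6.3,6.8]
lo = A.lo+B.lo = [-5.2+0, -22.5+0, -12.9+0] = [-5.200,-22.500,-12.900]
hi = A.hi+B.hi = [30.8+2.5, 13.5+6.3, -9+6.8] = [33.300,19.800,-2.200]
diag = √(38.5²+42.3²+10.7²) = √3386.03 = 58.190

min=[-5.200,-22.500,-12.900] max=[33.300,19.800,-2.200] diag=58.190


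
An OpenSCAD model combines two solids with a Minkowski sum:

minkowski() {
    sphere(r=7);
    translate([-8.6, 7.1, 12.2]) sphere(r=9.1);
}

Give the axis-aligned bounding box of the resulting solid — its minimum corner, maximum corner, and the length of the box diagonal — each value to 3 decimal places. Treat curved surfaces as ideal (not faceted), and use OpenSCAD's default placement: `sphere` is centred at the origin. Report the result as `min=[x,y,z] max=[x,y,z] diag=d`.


min=[-24.700,-9.000,-3.900] max=[7.500,23.200,28.300] diag=55.772

A = translate([-8.6, 7.1, 12.2]) sphere(r=9.1) → bbox [-17.7,-2,3.1] .. [0.5,16.2,21.3]
B = sphere(r=7) → bbox [-7,-7,-7] .. [7,7,7]
lo = A.lo+B.lo = [-17.7-7, -2-7, 3.1-7] = [-24.700,-9.000,-3.900]
hi = A.hi+B.hi = [0.5+7, 16.2+7, 21.3+7] = [7.500,23.200,28.300]
diag = √(32.2²+32.2²+32.2²) = √3110.52 = 55.772


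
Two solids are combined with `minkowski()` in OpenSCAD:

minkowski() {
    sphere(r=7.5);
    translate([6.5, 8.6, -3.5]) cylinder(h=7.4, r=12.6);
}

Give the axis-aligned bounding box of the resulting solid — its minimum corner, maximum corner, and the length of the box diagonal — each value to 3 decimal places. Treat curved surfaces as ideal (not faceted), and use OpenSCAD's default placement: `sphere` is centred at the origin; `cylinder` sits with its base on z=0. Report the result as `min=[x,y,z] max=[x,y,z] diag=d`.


A = translate([6.5, 8.6, -3.5]) cylinder(h=7.4, r=12.6) → bbox [-6.1,-4,-3.5] .. [19.1,21.2,3.9]
B = sphere(r=7.5) → bbox [-7.5,-7.5,-7.5] .. [7.5,7.5,7.5]
lo = A.lo+B.lo = [-6.1-7.5, -4-7.5, -3.5-7.5] = [-13.600,-11.500,-11.000]
hi = A.hi+B.hi = [19.1+7.5, 21.2+7.5, 3.9+7.5] = [26.600,28.700,11.400]
diag = √(40.2²+40.2²+22.4²) = √3733.84 = 61.105

min=[-13.600,-11.500,-11.000] max=[26.600,28.700,11.400] diag=61.105


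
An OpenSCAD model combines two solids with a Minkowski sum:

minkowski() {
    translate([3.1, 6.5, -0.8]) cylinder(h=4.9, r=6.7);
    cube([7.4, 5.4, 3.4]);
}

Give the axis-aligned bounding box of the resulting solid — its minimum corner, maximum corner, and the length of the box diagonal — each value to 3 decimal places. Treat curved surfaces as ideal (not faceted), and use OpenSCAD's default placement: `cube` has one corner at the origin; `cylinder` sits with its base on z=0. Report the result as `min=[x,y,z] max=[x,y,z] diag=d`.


A = translate([3.1, 6.5, -0.8]) cylinder(h=4.9, r=6.7) → bbox [-3.6,-0.2,-0.8] .. [9.8,13.2,4.1]
B = cube([7.4, 5.4, 3.4]) → bbox [0,0,0] .. [7.4,5.4,3.4]
lo = A.lo+B.lo = [-3.6+0, -0.2+0, -0.8+0] = [-3.600,-0.200,-0.800]
hi = A.hi+B.hi = [9.8+7.4, 13.2+5.4, 4.1+3.4] = [17.200,18.600,7.500]
diag = √(20.8²+18.8²+8.3²) = √854.97 = 29.240

min=[-3.600,-0.200,-0.800] max=[17.200,18.600,7.500] diag=29.240


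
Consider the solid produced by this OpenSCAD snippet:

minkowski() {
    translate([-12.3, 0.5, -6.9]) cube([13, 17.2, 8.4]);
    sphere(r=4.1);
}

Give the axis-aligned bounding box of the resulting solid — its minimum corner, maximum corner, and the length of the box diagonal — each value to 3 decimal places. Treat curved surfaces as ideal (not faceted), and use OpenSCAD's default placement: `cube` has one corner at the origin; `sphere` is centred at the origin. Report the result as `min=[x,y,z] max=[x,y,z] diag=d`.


A = translate([-12.3, 0.5, -6.9]) cube([13, 17.2, 8.4]) → bbox [-12.3,0.5,-6.9] .. [0.7,17.7,1.5]
B = sphere(r=4.1) → bbox [-4.1,-4.1,-4.1] .. [4.1,4.1,4.1]
lo = A.lo+B.lo = [-12.3-4.1, 0.5-4.1, -6.9-4.1] = [-16.400,-3.600,-11.000]
hi = A.hi+B.hi = [0.7+4.1, 17.7+4.1, 1.5+4.1] = [4.800,21.800,5.600]
diag = √(21.2²+25.4²+16.6²) = √1370.16 = 37.016

min=[-16.400,-3.600,-11.000] max=[4.800,21.800,5.600] diag=37.016


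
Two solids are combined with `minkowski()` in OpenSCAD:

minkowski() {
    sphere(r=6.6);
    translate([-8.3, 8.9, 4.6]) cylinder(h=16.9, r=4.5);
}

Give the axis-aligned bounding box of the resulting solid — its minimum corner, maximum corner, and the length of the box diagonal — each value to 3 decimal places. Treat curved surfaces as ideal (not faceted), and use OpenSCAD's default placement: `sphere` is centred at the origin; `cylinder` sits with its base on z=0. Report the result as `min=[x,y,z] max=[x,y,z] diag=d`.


min=[-19.400,-2.200,-2.000] max=[2.800,20.000,28.100] diag=43.494

A = translate([-8.3, 8.9, 4.6]) cylinder(h=16.9, r=4.5) → bbox [-12.8,4.4,4.6] .. [-3.8,13.4,21.5]
B = sphere(r=6.6) → bbox [-6.6,-6.6,-6.6] .. [6.6,6.6,6.6]
lo = A.lo+B.lo = [-12.8-6.6, 4.4-6.6, 4.6-6.6] = [-19.400,-2.200,-2.000]
hi = A.hi+B.hi = [-3.8+6.6, 13.4+6.6, 21.5+6.6] = [2.800,20.000,28.100]
diag = √(22.2²+22.2²+30.1²) = √1891.69 = 43.494


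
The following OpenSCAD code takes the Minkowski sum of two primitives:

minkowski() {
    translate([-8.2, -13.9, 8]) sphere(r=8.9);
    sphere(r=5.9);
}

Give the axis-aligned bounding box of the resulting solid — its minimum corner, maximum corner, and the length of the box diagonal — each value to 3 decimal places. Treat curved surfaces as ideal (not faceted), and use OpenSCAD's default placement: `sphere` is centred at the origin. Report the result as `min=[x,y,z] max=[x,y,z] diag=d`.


min=[-23.000,-28.700,-6.800] max=[6.600,0.900,22.800] diag=51.269

A = translate([-8.2, -13.9, 8]) sphere(r=8.9) → bbox [-17.1,-22.8,-0.9] .. [0.7,-5,16.9]
B = sphere(r=5.9) → bbox [-5.9,-5.9,-5.9] .. [5.9,5.9,5.9]
lo = A.lo+B.lo = [-17.1-5.9, -22.8-5.9, -0.9-5.9] = [-23.000,-28.700,-6.800]
hi = A.hi+B.hi = [0.7+5.9, -5+5.9, 16.9+5.9] = [6.600,0.900,22.800]
diag = √(29.6²+29.6²+29.6²) = √2628.48 = 51.269


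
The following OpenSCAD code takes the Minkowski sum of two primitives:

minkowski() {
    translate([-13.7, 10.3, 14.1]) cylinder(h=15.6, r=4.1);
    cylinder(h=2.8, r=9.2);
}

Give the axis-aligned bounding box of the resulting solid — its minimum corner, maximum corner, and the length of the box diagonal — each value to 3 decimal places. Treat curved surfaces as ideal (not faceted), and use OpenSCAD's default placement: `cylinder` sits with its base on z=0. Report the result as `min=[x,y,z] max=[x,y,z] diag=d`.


A = translate([-13.7, 10.3, 14.1]) cylinder(h=15.6, r=4.1) → bbox [-17.8,6.2,14.1] .. [-9.6,14.4,29.7]
B = cylinder(h=2.8, r=9.2) → bbox [-9.2,-9.2,0] .. [9.2,9.2,2.8]
lo = A.lo+B.lo = [-17.8-9.2, 6.2-9.2, 14.1+0] = [-27.000,-3.000,14.100]
hi = A.hi+B.hi = [-9.6+9.2, 14.4+9.2, 29.7+2.8] = [-0.400,23.600,32.500]
diag = √(26.6²+26.6²+18.4²) = √1753.68 = 41.877

min=[-27.000,-3.000,14.100] max=[-0.400,23.600,32.500] diag=41.877


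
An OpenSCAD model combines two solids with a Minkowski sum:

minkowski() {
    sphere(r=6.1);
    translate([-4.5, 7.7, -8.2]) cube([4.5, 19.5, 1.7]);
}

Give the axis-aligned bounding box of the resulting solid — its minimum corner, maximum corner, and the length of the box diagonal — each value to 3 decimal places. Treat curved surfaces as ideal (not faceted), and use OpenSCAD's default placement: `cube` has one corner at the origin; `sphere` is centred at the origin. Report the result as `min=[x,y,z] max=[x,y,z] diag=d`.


min=[-10.600,1.600,-14.300] max=[6.100,33.300,-0.400] diag=38.432

A = translate([-4.5, 7.7, -8.2]) cube([4.5, 19.5, 1.7]) → bbox [-4.5,7.7,-8.2] .. [0,27.2,-6.5]
B = sphere(r=6.1) → bbox [-6.1,-6.1,-6.1] .. [6.1,6.1,6.1]
lo = A.lo+B.lo = [-4.5-6.1, 7.7-6.1, -8.2-6.1] = [-10.600,1.600,-14.300]
hi = A.hi+B.hi = [0+6.1, 27.2+6.1, -6.5+6.1] = [6.100,33.300,-0.400]
diag = √(16.7²+31.7²+13.9²) = √1476.99 = 38.432


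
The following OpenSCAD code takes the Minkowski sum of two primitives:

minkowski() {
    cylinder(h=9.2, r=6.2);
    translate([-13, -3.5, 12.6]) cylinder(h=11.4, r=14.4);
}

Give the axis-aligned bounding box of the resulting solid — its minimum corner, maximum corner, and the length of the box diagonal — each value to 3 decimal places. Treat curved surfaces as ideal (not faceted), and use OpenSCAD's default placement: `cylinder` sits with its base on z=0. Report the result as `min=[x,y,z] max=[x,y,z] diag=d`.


min=[-33.600,-24.100,12.600] max=[7.600,17.100,33.200] diag=61.800

A = translate([-13, -3.5, 12.6]) cylinder(h=11.4, r=14.4) → bbox [-27.4,-17.9,12.6] .. [1.4,10.9,24]
B = cylinder(h=9.2, r=6.2) → bbox [-6.2,-6.2,0] .. [6.2,6.2,9.2]
lo = A.lo+B.lo = [-27.4-6.2, -17.9-6.2, 12.6+0] = [-33.600,-24.100,12.600]
hi = A.hi+B.hi = [1.4+6.2, 10.9+6.2, 24+9.2] = [7.600,17.100,33.200]
diag = √(41.2²+41.2²+20.6²) = √3819.24 = 61.800


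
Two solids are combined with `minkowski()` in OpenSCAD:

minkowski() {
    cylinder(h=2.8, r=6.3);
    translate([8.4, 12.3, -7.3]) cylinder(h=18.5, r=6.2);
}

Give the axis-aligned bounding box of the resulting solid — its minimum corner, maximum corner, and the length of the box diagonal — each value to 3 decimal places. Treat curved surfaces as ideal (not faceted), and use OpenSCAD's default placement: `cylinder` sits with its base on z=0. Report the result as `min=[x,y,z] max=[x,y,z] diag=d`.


min=[-4.100,-0.200,-7.300] max=[20.900,24.800,14.000] diag=41.276

A = translate([8.4, 12.3, -7.3]) cylinder(h=18.5, r=6.2) → bbox [2.2,6.1,-7.3] .. [14.6,18.5,11.2]
B = cylinder(h=2.8, r=6.3) → bbox [-6.3,-6.3,0] .. [6.3,6.3,2.8]
lo = A.lo+B.lo = [2.2-6.3, 6.1-6.3, -7.3+0] = [-4.100,-0.200,-7.300]
hi = A.hi+B.hi = [14.6+6.3, 18.5+6.3, 11.2+2.8] = [20.900,24.800,14.000]
diag = √(25²+25²+21.3²) = √1703.69 = 41.276


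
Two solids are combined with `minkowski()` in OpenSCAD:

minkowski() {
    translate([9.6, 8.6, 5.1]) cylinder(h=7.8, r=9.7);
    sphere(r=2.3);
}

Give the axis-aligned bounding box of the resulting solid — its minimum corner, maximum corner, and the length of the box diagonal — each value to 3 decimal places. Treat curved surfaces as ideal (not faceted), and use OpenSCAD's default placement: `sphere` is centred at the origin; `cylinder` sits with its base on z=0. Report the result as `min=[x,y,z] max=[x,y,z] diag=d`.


A = translate([9.6, 8.6, 5.1]) cylinder(h=7.8, r=9.7) → bbox [-0.1,-1.1,5.1] .. [19.3,18.3,12.9]
B = sphere(r=2.3) → bbox [-2.3,-2.3,-2.3] .. [2.3,2.3,2.3]
lo = A.lo+B.lo = [-0.1-2.3, -1.1-2.3, 5.1-2.3] = [-2.400,-3.400,2.800]
hi = A.hi+B.hi = [19.3+2.3, 18.3+2.3, 12.9+2.3] = [21.600,20.600,15.200]
diag = √(24²+24²+12.4²) = √1305.76 = 36.135

min=[-2.400,-3.400,2.800] max=[21.600,20.600,15.200] diag=36.135


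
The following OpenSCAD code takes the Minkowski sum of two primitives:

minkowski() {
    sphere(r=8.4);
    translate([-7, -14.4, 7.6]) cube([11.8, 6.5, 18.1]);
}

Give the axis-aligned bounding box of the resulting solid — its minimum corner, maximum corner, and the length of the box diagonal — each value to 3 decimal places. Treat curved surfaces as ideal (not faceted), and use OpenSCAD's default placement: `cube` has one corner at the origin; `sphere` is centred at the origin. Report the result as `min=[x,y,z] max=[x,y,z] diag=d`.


A = translate([-7, -14.4, 7.6]) cube([11.8, 6.5, 18.1]) → bbox [-7,-14.4,7.6] .. [4.8,-7.9,25.7]
B = sphere(r=8.4) → bbox [-8.4,-8.4,-8.4] .. [8.4,8.4,8.4]
lo = A.lo+B.lo = [-7-8.4, -14.4-8.4, 7.6-8.4] = [-15.400,-22.800,-0.800]
hi = A.hi+B.hi = [4.8+8.4, -7.9+8.4, 25.7+8.4] = [13.200,0.500,34.100]
diag = √(28.6²+23.3²+34.9²) = √2578.86 = 50.782

min=[-15.400,-22.800,-0.800] max=[13.200,0.500,34.100] diag=50.782


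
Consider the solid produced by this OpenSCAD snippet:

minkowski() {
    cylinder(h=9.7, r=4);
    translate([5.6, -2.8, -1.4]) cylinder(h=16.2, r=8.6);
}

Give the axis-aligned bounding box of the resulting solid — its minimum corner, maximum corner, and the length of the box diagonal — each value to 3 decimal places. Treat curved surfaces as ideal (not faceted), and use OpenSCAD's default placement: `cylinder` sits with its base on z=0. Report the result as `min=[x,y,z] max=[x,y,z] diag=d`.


A = translate([5.6, -2.8, -1.4]) cylinder(h=16.2, r=8.6) → bbox [-3,-11.4,-1.4] .. [14.2,5.8,14.8]
B = cylinder(h=9.7, r=4) → bbox [-4,-4,0] .. [4,4,9.7]
lo = A.lo+B.lo = [-3-4, -11.4-4, -1.4+0] = [-7.000,-15.400,-1.400]
hi = A.hi+B.hi = [14.2+4, 5.8+4, 14.8+9.7] = [18.200,9.800,24.500]
diag = √(25.2²+25.2²+25.9²) = √1940.89 = 44.056

min=[-7.000,-15.400,-1.400] max=[18.200,9.800,24.500] diag=44.056
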